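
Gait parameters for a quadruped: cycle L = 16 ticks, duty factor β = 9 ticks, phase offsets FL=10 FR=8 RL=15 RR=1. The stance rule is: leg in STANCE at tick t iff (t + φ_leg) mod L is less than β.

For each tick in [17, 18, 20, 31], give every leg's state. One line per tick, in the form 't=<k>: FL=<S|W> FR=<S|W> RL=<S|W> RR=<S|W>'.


t=17: phase=(11,9,0,2) vs β=9 → FL=W FR=W RL=S RR=S
t=18: phase=(12,10,1,3) vs β=9 → FL=W FR=W RL=S RR=S
t=20: phase=(14,12,3,5) vs β=9 → FL=W FR=W RL=S RR=S
t=31: phase=(9,7,14,0) vs β=9 → FL=W FR=S RL=W RR=S

t=17: FL=W FR=W RL=S RR=S
t=18: FL=W FR=W RL=S RR=S
t=20: FL=W FR=W RL=S RR=S
t=31: FL=W FR=S RL=W RR=S


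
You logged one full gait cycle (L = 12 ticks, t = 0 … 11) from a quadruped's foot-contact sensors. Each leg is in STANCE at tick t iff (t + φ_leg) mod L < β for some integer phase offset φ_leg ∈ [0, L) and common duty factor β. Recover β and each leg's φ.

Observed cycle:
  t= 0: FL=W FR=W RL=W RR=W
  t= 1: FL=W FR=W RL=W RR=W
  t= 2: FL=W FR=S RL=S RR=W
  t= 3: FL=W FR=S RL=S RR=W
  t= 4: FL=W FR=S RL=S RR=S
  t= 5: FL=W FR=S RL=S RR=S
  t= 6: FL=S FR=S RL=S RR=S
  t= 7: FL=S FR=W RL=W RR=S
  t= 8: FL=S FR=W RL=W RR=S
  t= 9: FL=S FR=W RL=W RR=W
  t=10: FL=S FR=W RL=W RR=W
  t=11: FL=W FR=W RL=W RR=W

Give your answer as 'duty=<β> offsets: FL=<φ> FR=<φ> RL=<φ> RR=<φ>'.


duty β = stance ticks per leg = 5
FL: stance ticks = 5; W→S at t=6 → φ=6
FR: stance ticks = 5; W→S at t=2 → φ=10
RL: stance ticks = 5; W→S at t=2 → φ=10
RR: stance ticks = 5; W→S at t=4 → φ=8

duty=5 offsets: FL=6 FR=10 RL=10 RR=8


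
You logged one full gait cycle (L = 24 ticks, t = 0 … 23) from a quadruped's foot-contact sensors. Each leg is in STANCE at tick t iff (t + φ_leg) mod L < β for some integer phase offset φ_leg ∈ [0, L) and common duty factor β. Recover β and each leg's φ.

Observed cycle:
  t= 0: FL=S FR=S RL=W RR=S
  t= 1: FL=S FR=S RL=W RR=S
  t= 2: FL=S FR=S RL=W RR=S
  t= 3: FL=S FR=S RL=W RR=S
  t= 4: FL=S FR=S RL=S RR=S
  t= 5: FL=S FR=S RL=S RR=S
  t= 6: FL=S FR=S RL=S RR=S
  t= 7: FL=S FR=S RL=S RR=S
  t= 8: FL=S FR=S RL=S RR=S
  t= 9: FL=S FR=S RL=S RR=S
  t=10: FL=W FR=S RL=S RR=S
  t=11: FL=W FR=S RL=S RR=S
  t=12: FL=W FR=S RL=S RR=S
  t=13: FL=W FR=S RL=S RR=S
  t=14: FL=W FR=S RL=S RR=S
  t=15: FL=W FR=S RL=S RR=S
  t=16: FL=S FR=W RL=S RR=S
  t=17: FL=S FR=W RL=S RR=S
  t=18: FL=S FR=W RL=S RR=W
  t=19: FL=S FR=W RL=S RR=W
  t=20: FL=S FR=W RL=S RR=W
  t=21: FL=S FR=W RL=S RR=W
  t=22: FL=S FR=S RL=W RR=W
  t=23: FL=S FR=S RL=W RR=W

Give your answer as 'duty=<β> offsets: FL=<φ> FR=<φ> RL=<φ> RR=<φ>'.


duty=18 offsets: FL=8 FR=2 RL=20 RR=0

duty β = stance ticks per leg = 18
FL: stance ticks = 18; W→S at t=16 → φ=8
FR: stance ticks = 18; W→S at t=22 → φ=2
RL: stance ticks = 18; W→S at t=4 → φ=20
RR: stance ticks = 18; W→S at t=0 → φ=0


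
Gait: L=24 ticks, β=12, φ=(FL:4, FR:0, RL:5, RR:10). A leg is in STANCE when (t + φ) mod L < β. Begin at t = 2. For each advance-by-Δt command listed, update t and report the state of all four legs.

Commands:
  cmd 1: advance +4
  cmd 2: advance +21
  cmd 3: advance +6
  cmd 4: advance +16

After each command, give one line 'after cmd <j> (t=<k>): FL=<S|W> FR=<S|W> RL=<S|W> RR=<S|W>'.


start t=2: FL=S FR=S RL=S RR=W
cmd 1: advance +4 → t=6, phase=(10,6,11,16) → FL=S FR=S RL=S RR=W
cmd 2: advance +21 → t=27, phase=(7,3,8,13) → FL=S FR=S RL=S RR=W
cmd 3: advance +6 → t=33, phase=(13,9,14,19) → FL=W FR=S RL=W RR=W
cmd 4: advance +16 → t=49, phase=(5,1,6,11) → FL=S FR=S RL=S RR=S

after cmd 1 (t=6): FL=S FR=S RL=S RR=W
after cmd 2 (t=27): FL=S FR=S RL=S RR=W
after cmd 3 (t=33): FL=W FR=S RL=W RR=W
after cmd 4 (t=49): FL=S FR=S RL=S RR=S


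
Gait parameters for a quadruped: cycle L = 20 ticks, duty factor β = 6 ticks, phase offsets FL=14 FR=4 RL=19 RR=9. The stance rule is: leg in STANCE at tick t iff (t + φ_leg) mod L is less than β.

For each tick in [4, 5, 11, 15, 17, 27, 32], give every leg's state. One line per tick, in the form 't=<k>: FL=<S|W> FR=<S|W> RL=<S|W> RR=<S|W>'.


t=4: FL=W FR=W RL=S RR=W
t=5: FL=W FR=W RL=S RR=W
t=11: FL=S FR=W RL=W RR=S
t=15: FL=W FR=W RL=W RR=S
t=17: FL=W FR=S RL=W RR=W
t=27: FL=S FR=W RL=W RR=W
t=32: FL=W FR=W RL=W RR=S

t=4: phase=(18,8,3,13) vs β=6 → FL=W FR=W RL=S RR=W
t=5: phase=(19,9,4,14) vs β=6 → FL=W FR=W RL=S RR=W
t=11: phase=(5,15,10,0) vs β=6 → FL=S FR=W RL=W RR=S
t=15: phase=(9,19,14,4) vs β=6 → FL=W FR=W RL=W RR=S
t=17: phase=(11,1,16,6) vs β=6 → FL=W FR=S RL=W RR=W
t=27: phase=(1,11,6,16) vs β=6 → FL=S FR=W RL=W RR=W
t=32: phase=(6,16,11,1) vs β=6 → FL=W FR=W RL=W RR=S


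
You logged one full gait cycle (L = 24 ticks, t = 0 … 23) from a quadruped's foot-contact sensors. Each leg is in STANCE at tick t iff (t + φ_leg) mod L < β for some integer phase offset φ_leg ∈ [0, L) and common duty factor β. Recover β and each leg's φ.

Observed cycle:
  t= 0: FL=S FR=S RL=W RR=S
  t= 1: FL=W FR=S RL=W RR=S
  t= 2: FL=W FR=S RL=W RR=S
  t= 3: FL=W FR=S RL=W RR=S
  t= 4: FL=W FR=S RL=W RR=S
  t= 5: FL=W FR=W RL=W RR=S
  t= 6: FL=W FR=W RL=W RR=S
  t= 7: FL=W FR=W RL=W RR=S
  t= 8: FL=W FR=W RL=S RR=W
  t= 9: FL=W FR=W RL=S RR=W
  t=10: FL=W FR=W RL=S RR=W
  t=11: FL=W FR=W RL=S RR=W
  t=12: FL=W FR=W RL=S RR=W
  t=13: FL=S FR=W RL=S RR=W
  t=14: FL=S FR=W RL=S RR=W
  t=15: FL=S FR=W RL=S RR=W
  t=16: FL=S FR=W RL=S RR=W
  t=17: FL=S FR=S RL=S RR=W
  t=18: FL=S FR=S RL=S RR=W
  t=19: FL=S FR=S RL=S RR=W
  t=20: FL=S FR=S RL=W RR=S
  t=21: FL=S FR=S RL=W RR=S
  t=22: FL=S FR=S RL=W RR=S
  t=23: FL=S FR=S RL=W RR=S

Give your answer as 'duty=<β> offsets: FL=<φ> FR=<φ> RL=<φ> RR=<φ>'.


duty=12 offsets: FL=11 FR=7 RL=16 RR=4

duty β = stance ticks per leg = 12
FL: stance ticks = 12; W→S at t=13 → φ=11
FR: stance ticks = 12; W→S at t=17 → φ=7
RL: stance ticks = 12; W→S at t=8 → φ=16
RR: stance ticks = 12; W→S at t=20 → φ=4


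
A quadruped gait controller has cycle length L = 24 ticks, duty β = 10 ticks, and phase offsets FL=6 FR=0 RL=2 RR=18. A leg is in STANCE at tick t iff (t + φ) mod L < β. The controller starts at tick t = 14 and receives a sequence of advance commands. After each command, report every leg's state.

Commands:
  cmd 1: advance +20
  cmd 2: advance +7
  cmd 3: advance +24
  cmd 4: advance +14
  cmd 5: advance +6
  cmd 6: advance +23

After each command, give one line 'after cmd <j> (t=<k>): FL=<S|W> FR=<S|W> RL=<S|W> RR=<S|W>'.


start t=14: FL=W FR=W RL=W RR=S
cmd 1: advance +20 → t=34, phase=(16,10,12,4) → FL=W FR=W RL=W RR=S
cmd 2: advance +7 → t=41, phase=(23,17,19,11) → FL=W FR=W RL=W RR=W
cmd 3: advance +24 → t=65, phase=(23,17,19,11) → FL=W FR=W RL=W RR=W
cmd 4: advance +14 → t=79, phase=(13,7,9,1) → FL=W FR=S RL=S RR=S
cmd 5: advance +6 → t=85, phase=(19,13,15,7) → FL=W FR=W RL=W RR=S
cmd 6: advance +23 → t=108, phase=(18,12,14,6) → FL=W FR=W RL=W RR=S

after cmd 1 (t=34): FL=W FR=W RL=W RR=S
after cmd 2 (t=41): FL=W FR=W RL=W RR=W
after cmd 3 (t=65): FL=W FR=W RL=W RR=W
after cmd 4 (t=79): FL=W FR=S RL=S RR=S
after cmd 5 (t=85): FL=W FR=W RL=W RR=S
after cmd 6 (t=108): FL=W FR=W RL=W RR=S


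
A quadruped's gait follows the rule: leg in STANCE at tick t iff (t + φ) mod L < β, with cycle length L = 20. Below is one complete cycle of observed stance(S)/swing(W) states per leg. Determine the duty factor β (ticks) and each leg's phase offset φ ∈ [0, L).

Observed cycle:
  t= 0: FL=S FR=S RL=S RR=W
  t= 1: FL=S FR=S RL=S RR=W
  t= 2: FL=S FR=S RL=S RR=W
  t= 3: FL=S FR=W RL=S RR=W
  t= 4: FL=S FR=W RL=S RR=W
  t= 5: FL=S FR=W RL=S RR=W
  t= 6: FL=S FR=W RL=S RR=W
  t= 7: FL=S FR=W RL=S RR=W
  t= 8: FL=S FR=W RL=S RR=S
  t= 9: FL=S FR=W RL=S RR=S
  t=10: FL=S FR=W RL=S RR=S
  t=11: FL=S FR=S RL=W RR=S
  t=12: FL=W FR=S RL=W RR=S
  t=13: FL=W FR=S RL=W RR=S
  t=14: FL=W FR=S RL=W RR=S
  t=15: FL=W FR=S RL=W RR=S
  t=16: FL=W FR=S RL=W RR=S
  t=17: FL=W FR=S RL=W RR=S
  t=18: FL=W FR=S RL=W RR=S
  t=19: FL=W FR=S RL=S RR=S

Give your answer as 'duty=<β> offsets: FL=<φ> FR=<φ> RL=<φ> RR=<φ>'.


duty=12 offsets: FL=0 FR=9 RL=1 RR=12

duty β = stance ticks per leg = 12
FL: stance ticks = 12; W→S at t=0 → φ=0
FR: stance ticks = 12; W→S at t=11 → φ=9
RL: stance ticks = 12; W→S at t=19 → φ=1
RR: stance ticks = 12; W→S at t=8 → φ=12


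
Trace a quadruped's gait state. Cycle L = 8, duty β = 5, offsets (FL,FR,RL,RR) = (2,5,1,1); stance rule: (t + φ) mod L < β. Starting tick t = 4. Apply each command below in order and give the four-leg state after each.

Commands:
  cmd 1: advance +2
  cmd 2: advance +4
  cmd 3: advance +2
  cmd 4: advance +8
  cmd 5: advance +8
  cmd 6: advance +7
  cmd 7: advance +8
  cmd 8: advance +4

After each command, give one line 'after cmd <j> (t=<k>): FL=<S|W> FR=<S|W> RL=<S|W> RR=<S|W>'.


after cmd 1 (t=6): FL=S FR=S RL=W RR=W
after cmd 2 (t=10): FL=S FR=W RL=S RR=S
after cmd 3 (t=12): FL=W FR=S RL=W RR=W
after cmd 4 (t=20): FL=W FR=S RL=W RR=W
after cmd 5 (t=28): FL=W FR=S RL=W RR=W
after cmd 6 (t=35): FL=W FR=S RL=S RR=S
after cmd 7 (t=43): FL=W FR=S RL=S RR=S
after cmd 8 (t=47): FL=S FR=S RL=S RR=S

start t=4: FL=W FR=S RL=W RR=W
cmd 1: advance +2 → t=6, phase=(0,3,7,7) → FL=S FR=S RL=W RR=W
cmd 2: advance +4 → t=10, phase=(4,7,3,3) → FL=S FR=W RL=S RR=S
cmd 3: advance +2 → t=12, phase=(6,1,5,5) → FL=W FR=S RL=W RR=W
cmd 4: advance +8 → t=20, phase=(6,1,5,5) → FL=W FR=S RL=W RR=W
cmd 5: advance +8 → t=28, phase=(6,1,5,5) → FL=W FR=S RL=W RR=W
cmd 6: advance +7 → t=35, phase=(5,0,4,4) → FL=W FR=S RL=S RR=S
cmd 7: advance +8 → t=43, phase=(5,0,4,4) → FL=W FR=S RL=S RR=S
cmd 8: advance +4 → t=47, phase=(1,4,0,0) → FL=S FR=S RL=S RR=S


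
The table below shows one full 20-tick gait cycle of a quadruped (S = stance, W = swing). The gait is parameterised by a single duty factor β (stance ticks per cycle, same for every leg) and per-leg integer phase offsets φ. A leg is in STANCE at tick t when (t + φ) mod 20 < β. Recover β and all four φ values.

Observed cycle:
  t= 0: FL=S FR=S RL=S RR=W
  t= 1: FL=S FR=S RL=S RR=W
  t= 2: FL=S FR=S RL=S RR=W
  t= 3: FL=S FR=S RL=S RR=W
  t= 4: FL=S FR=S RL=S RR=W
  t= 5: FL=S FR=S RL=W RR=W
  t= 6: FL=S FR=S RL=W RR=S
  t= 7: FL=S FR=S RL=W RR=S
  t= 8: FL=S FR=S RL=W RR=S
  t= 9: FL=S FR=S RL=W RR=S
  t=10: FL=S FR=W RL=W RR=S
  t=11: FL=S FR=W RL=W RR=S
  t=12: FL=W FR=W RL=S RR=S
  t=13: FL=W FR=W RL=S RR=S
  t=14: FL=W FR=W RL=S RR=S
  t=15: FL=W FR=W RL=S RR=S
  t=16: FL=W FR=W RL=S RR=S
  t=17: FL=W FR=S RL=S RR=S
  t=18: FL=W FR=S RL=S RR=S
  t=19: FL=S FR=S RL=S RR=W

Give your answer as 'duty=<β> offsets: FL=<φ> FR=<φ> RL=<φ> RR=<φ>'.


duty β = stance ticks per leg = 13
FL: stance ticks = 13; W→S at t=19 → φ=1
FR: stance ticks = 13; W→S at t=17 → φ=3
RL: stance ticks = 13; W→S at t=12 → φ=8
RR: stance ticks = 13; W→S at t=6 → φ=14

duty=13 offsets: FL=1 FR=3 RL=8 RR=14


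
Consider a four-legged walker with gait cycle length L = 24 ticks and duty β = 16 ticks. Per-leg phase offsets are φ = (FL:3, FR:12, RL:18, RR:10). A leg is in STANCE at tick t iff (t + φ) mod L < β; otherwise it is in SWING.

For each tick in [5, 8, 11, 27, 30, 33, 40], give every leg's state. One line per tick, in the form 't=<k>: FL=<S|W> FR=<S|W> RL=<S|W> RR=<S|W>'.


t=5: FL=S FR=W RL=W RR=S
t=8: FL=S FR=W RL=S RR=W
t=11: FL=S FR=W RL=S RR=W
t=27: FL=S FR=S RL=W RR=S
t=30: FL=S FR=W RL=S RR=W
t=33: FL=S FR=W RL=S RR=W
t=40: FL=W FR=S RL=S RR=S

t=5: phase=(8,17,23,15) vs β=16 → FL=S FR=W RL=W RR=S
t=8: phase=(11,20,2,18) vs β=16 → FL=S FR=W RL=S RR=W
t=11: phase=(14,23,5,21) vs β=16 → FL=S FR=W RL=S RR=W
t=27: phase=(6,15,21,13) vs β=16 → FL=S FR=S RL=W RR=S
t=30: phase=(9,18,0,16) vs β=16 → FL=S FR=W RL=S RR=W
t=33: phase=(12,21,3,19) vs β=16 → FL=S FR=W RL=S RR=W
t=40: phase=(19,4,10,2) vs β=16 → FL=W FR=S RL=S RR=S


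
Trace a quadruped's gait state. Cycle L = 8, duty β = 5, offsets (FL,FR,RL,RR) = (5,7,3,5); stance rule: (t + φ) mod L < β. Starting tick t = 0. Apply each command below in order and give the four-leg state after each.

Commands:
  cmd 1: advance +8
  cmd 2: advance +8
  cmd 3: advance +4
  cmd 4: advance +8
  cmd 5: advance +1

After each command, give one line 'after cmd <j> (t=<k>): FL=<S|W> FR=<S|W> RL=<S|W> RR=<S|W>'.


start t=0: FL=W FR=W RL=S RR=W
cmd 1: advance +8 → t=8, phase=(5,7,3,5) → FL=W FR=W RL=S RR=W
cmd 2: advance +8 → t=16, phase=(5,7,3,5) → FL=W FR=W RL=S RR=W
cmd 3: advance +4 → t=20, phase=(1,3,7,1) → FL=S FR=S RL=W RR=S
cmd 4: advance +8 → t=28, phase=(1,3,7,1) → FL=S FR=S RL=W RR=S
cmd 5: advance +1 → t=29, phase=(2,4,0,2) → FL=S FR=S RL=S RR=S

after cmd 1 (t=8): FL=W FR=W RL=S RR=W
after cmd 2 (t=16): FL=W FR=W RL=S RR=W
after cmd 3 (t=20): FL=S FR=S RL=W RR=S
after cmd 4 (t=28): FL=S FR=S RL=W RR=S
after cmd 5 (t=29): FL=S FR=S RL=S RR=S


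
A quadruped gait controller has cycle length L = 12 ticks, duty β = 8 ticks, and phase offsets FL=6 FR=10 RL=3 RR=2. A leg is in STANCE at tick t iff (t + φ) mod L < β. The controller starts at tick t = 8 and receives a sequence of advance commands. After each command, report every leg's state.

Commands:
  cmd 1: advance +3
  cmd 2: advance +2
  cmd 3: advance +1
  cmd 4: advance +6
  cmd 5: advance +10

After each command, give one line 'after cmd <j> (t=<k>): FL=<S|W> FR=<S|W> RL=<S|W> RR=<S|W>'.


after cmd 1 (t=11): FL=S FR=W RL=S RR=S
after cmd 2 (t=13): FL=S FR=W RL=S RR=S
after cmd 3 (t=14): FL=W FR=S RL=S RR=S
after cmd 4 (t=20): FL=S FR=S RL=W RR=W
after cmd 5 (t=30): FL=S FR=S RL=W RR=W

start t=8: FL=S FR=S RL=W RR=W
cmd 1: advance +3 → t=11, phase=(5,9,2,1) → FL=S FR=W RL=S RR=S
cmd 2: advance +2 → t=13, phase=(7,11,4,3) → FL=S FR=W RL=S RR=S
cmd 3: advance +1 → t=14, phase=(8,0,5,4) → FL=W FR=S RL=S RR=S
cmd 4: advance +6 → t=20, phase=(2,6,11,10) → FL=S FR=S RL=W RR=W
cmd 5: advance +10 → t=30, phase=(0,4,9,8) → FL=S FR=S RL=W RR=W


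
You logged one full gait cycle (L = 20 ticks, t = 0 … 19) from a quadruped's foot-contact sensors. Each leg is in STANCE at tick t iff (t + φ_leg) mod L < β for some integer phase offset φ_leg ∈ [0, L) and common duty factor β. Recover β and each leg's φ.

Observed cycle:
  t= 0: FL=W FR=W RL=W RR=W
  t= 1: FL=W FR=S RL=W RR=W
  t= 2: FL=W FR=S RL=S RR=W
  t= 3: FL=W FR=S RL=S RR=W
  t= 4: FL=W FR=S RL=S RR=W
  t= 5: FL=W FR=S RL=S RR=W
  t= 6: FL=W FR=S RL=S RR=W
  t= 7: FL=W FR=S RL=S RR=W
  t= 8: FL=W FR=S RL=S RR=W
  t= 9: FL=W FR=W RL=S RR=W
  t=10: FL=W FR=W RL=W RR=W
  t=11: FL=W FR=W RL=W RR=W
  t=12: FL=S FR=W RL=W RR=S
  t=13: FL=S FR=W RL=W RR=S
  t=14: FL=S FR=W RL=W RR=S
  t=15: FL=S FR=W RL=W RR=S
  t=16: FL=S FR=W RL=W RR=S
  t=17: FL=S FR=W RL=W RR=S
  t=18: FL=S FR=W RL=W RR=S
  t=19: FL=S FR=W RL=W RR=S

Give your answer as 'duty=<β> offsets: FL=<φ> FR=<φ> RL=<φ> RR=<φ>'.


duty β = stance ticks per leg = 8
FL: stance ticks = 8; W→S at t=12 → φ=8
FR: stance ticks = 8; W→S at t=1 → φ=19
RL: stance ticks = 8; W→S at t=2 → φ=18
RR: stance ticks = 8; W→S at t=12 → φ=8

duty=8 offsets: FL=8 FR=19 RL=18 RR=8


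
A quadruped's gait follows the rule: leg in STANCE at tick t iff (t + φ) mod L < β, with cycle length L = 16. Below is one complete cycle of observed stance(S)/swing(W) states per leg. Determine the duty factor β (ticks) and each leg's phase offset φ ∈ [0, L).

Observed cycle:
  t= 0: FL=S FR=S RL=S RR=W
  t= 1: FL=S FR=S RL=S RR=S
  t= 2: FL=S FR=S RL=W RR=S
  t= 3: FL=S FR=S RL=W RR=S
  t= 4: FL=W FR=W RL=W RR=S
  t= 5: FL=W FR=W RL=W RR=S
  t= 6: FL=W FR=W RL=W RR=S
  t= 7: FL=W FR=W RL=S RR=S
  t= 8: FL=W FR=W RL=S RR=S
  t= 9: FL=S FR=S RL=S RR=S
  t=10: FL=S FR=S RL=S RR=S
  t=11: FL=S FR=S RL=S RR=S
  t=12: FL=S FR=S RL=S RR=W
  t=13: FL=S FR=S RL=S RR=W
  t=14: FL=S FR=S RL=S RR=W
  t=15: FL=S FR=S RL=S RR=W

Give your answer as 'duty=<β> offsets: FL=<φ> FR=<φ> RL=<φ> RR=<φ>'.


duty=11 offsets: FL=7 FR=7 RL=9 RR=15

duty β = stance ticks per leg = 11
FL: stance ticks = 11; W→S at t=9 → φ=7
FR: stance ticks = 11; W→S at t=9 → φ=7
RL: stance ticks = 11; W→S at t=7 → φ=9
RR: stance ticks = 11; W→S at t=1 → φ=15


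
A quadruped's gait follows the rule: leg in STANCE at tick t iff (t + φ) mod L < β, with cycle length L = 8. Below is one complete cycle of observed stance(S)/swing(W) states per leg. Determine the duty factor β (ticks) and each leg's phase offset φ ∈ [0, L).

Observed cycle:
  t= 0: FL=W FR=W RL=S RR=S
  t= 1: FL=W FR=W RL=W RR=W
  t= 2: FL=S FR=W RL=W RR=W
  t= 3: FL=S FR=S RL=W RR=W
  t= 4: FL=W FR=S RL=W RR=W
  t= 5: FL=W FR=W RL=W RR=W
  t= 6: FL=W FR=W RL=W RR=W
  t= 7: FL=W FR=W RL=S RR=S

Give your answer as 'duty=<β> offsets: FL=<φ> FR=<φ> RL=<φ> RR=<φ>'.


duty β = stance ticks per leg = 2
FL: stance ticks = 2; W→S at t=2 → φ=6
FR: stance ticks = 2; W→S at t=3 → φ=5
RL: stance ticks = 2; W→S at t=7 → φ=1
RR: stance ticks = 2; W→S at t=7 → φ=1

duty=2 offsets: FL=6 FR=5 RL=1 RR=1


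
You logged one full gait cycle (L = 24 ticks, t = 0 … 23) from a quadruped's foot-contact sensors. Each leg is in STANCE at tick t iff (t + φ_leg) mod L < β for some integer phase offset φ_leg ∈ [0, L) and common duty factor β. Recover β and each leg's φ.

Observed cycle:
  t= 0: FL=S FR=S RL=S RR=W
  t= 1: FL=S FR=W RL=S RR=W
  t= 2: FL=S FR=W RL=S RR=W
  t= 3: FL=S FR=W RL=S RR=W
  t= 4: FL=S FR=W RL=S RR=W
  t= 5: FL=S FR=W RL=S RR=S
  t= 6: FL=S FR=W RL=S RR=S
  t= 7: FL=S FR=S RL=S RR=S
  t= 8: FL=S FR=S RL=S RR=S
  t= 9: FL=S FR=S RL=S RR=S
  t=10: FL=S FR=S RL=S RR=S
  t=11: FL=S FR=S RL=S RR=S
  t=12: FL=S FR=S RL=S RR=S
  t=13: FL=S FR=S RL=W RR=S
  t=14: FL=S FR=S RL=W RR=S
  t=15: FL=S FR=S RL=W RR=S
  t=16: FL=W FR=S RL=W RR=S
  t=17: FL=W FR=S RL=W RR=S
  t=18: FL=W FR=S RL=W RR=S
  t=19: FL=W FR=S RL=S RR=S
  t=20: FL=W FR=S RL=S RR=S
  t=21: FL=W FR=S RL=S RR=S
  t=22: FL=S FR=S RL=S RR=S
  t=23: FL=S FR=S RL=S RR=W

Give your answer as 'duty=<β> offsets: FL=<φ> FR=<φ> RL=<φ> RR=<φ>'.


duty=18 offsets: FL=2 FR=17 RL=5 RR=19

duty β = stance ticks per leg = 18
FL: stance ticks = 18; W→S at t=22 → φ=2
FR: stance ticks = 18; W→S at t=7 → φ=17
RL: stance ticks = 18; W→S at t=19 → φ=5
RR: stance ticks = 18; W→S at t=5 → φ=19


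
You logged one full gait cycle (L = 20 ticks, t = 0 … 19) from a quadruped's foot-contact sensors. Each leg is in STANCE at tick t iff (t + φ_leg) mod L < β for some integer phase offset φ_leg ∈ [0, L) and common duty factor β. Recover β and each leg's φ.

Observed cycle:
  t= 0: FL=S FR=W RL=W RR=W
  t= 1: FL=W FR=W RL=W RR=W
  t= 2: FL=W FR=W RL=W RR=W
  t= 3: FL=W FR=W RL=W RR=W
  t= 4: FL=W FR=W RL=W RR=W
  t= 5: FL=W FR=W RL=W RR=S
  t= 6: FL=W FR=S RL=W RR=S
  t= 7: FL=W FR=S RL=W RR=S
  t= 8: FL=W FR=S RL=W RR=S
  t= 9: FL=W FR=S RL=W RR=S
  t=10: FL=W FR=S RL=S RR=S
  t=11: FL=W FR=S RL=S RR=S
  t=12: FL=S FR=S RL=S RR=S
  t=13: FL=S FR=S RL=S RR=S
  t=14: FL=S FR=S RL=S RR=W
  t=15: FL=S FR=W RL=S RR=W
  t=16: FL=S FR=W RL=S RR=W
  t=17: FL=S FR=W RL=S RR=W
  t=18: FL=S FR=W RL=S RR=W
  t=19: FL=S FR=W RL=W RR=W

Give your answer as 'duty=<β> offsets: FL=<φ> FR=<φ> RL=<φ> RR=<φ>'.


duty=9 offsets: FL=8 FR=14 RL=10 RR=15

duty β = stance ticks per leg = 9
FL: stance ticks = 9; W→S at t=12 → φ=8
FR: stance ticks = 9; W→S at t=6 → φ=14
RL: stance ticks = 9; W→S at t=10 → φ=10
RR: stance ticks = 9; W→S at t=5 → φ=15


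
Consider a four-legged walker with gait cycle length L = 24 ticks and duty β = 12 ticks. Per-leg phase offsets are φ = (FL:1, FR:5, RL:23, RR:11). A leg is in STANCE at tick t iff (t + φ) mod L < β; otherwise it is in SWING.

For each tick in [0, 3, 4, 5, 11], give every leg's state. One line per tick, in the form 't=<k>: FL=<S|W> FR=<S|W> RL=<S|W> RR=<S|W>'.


t=0: FL=S FR=S RL=W RR=S
t=3: FL=S FR=S RL=S RR=W
t=4: FL=S FR=S RL=S RR=W
t=5: FL=S FR=S RL=S RR=W
t=11: FL=W FR=W RL=S RR=W

t=0: phase=(1,5,23,11) vs β=12 → FL=S FR=S RL=W RR=S
t=3: phase=(4,8,2,14) vs β=12 → FL=S FR=S RL=S RR=W
t=4: phase=(5,9,3,15) vs β=12 → FL=S FR=S RL=S RR=W
t=5: phase=(6,10,4,16) vs β=12 → FL=S FR=S RL=S RR=W
t=11: phase=(12,16,10,22) vs β=12 → FL=W FR=W RL=S RR=W


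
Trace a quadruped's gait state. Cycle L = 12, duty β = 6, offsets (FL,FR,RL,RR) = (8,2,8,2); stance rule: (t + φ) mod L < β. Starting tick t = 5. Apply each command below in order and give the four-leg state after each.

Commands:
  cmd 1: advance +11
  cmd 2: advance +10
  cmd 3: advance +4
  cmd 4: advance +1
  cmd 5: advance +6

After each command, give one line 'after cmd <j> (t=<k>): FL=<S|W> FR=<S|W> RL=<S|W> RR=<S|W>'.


after cmd 1 (t=16): FL=S FR=W RL=S RR=W
after cmd 2 (t=26): FL=W FR=S RL=W RR=S
after cmd 3 (t=30): FL=S FR=W RL=S RR=W
after cmd 4 (t=31): FL=S FR=W RL=S RR=W
after cmd 5 (t=37): FL=W FR=S RL=W RR=S

start t=5: FL=S FR=W RL=S RR=W
cmd 1: advance +11 → t=16, phase=(0,6,0,6) → FL=S FR=W RL=S RR=W
cmd 2: advance +10 → t=26, phase=(10,4,10,4) → FL=W FR=S RL=W RR=S
cmd 3: advance +4 → t=30, phase=(2,8,2,8) → FL=S FR=W RL=S RR=W
cmd 4: advance +1 → t=31, phase=(3,9,3,9) → FL=S FR=W RL=S RR=W
cmd 5: advance +6 → t=37, phase=(9,3,9,3) → FL=W FR=S RL=W RR=S


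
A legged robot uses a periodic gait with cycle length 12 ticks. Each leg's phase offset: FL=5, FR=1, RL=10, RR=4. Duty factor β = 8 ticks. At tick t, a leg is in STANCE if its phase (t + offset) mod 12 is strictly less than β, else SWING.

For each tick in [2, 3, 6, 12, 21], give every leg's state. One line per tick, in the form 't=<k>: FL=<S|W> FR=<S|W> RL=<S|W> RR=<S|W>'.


t=2: phase=(7,3,0,6) vs β=8 → FL=S FR=S RL=S RR=S
t=3: phase=(8,4,1,7) vs β=8 → FL=W FR=S RL=S RR=S
t=6: phase=(11,7,4,10) vs β=8 → FL=W FR=S RL=S RR=W
t=12: phase=(5,1,10,4) vs β=8 → FL=S FR=S RL=W RR=S
t=21: phase=(2,10,7,1) vs β=8 → FL=S FR=W RL=S RR=S

t=2: FL=S FR=S RL=S RR=S
t=3: FL=W FR=S RL=S RR=S
t=6: FL=W FR=S RL=S RR=W
t=12: FL=S FR=S RL=W RR=S
t=21: FL=S FR=W RL=S RR=S


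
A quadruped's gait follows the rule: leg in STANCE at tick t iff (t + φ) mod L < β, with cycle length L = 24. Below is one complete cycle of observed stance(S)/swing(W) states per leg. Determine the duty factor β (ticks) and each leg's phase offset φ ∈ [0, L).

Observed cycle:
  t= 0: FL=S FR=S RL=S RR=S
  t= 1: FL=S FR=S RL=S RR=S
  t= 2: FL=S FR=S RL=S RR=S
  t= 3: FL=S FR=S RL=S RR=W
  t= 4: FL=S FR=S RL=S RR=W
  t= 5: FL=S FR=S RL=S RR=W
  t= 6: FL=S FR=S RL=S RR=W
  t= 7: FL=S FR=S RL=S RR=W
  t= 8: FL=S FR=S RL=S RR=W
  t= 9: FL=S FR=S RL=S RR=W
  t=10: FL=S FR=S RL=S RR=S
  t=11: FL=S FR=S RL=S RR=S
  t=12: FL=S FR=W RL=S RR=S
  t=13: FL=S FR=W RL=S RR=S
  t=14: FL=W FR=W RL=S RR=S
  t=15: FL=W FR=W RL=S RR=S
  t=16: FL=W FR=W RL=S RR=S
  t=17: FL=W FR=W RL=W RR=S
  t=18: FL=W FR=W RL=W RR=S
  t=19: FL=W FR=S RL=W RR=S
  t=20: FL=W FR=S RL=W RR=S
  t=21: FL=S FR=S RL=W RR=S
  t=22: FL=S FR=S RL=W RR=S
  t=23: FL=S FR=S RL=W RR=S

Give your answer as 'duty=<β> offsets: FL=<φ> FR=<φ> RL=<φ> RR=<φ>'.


duty=17 offsets: FL=3 FR=5 RL=0 RR=14

duty β = stance ticks per leg = 17
FL: stance ticks = 17; W→S at t=21 → φ=3
FR: stance ticks = 17; W→S at t=19 → φ=5
RL: stance ticks = 17; W→S at t=0 → φ=0
RR: stance ticks = 17; W→S at t=10 → φ=14


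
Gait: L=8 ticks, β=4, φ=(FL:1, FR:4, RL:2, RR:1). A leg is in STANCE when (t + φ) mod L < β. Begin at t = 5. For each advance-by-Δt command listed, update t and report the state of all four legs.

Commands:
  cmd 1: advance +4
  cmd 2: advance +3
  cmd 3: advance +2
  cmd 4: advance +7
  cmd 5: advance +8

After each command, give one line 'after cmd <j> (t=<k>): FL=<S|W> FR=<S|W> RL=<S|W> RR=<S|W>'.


after cmd 1 (t=9): FL=S FR=W RL=S RR=S
after cmd 2 (t=12): FL=W FR=S RL=W RR=W
after cmd 3 (t=14): FL=W FR=S RL=S RR=W
after cmd 4 (t=21): FL=W FR=S RL=W RR=W
after cmd 5 (t=29): FL=W FR=S RL=W RR=W

start t=5: FL=W FR=S RL=W RR=W
cmd 1: advance +4 → t=9, phase=(2,5,3,2) → FL=S FR=W RL=S RR=S
cmd 2: advance +3 → t=12, phase=(5,0,6,5) → FL=W FR=S RL=W RR=W
cmd 3: advance +2 → t=14, phase=(7,2,0,7) → FL=W FR=S RL=S RR=W
cmd 4: advance +7 → t=21, phase=(6,1,7,6) → FL=W FR=S RL=W RR=W
cmd 5: advance +8 → t=29, phase=(6,1,7,6) → FL=W FR=S RL=W RR=W


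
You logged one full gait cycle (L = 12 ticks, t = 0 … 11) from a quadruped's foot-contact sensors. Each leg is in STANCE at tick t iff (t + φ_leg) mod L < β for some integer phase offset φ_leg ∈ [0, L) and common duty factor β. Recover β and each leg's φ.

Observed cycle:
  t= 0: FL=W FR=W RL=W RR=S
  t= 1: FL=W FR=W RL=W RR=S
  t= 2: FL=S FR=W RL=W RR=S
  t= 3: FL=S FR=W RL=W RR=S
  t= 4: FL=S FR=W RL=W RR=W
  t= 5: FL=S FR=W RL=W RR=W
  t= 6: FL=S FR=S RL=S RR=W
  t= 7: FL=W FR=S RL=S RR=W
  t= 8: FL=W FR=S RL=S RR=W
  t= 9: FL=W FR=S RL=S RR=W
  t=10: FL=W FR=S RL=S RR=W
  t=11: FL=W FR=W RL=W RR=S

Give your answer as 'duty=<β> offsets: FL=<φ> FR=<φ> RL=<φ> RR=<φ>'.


duty=5 offsets: FL=10 FR=6 RL=6 RR=1

duty β = stance ticks per leg = 5
FL: stance ticks = 5; W→S at t=2 → φ=10
FR: stance ticks = 5; W→S at t=6 → φ=6
RL: stance ticks = 5; W→S at t=6 → φ=6
RR: stance ticks = 5; W→S at t=11 → φ=1


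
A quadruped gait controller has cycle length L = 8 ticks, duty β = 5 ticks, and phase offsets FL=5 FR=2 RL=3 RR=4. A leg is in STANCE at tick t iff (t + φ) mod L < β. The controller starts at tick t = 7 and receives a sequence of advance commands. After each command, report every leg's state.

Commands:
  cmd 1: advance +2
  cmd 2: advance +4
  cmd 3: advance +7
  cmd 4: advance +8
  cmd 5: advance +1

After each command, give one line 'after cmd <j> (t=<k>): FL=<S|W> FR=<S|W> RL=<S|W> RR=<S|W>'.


start t=7: FL=S FR=S RL=S RR=S
cmd 1: advance +2 → t=9, phase=(6,3,4,5) → FL=W FR=S RL=S RR=W
cmd 2: advance +4 → t=13, phase=(2,7,0,1) → FL=S FR=W RL=S RR=S
cmd 3: advance +7 → t=20, phase=(1,6,7,0) → FL=S FR=W RL=W RR=S
cmd 4: advance +8 → t=28, phase=(1,6,7,0) → FL=S FR=W RL=W RR=S
cmd 5: advance +1 → t=29, phase=(2,7,0,1) → FL=S FR=W RL=S RR=S

after cmd 1 (t=9): FL=W FR=S RL=S RR=W
after cmd 2 (t=13): FL=S FR=W RL=S RR=S
after cmd 3 (t=20): FL=S FR=W RL=W RR=S
after cmd 4 (t=28): FL=S FR=W RL=W RR=S
after cmd 5 (t=29): FL=S FR=W RL=S RR=S


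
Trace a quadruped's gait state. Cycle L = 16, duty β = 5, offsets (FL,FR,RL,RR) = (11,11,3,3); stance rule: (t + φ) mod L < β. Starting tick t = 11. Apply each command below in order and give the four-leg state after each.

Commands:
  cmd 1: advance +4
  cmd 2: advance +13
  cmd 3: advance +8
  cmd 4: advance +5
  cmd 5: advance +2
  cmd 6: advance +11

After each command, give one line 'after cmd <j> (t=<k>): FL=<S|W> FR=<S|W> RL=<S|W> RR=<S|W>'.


start t=11: FL=W FR=W RL=W RR=W
cmd 1: advance +4 → t=15, phase=(10,10,2,2) → FL=W FR=W RL=S RR=S
cmd 2: advance +13 → t=28, phase=(7,7,15,15) → FL=W FR=W RL=W RR=W
cmd 3: advance +8 → t=36, phase=(15,15,7,7) → FL=W FR=W RL=W RR=W
cmd 4: advance +5 → t=41, phase=(4,4,12,12) → FL=S FR=S RL=W RR=W
cmd 5: advance +2 → t=43, phase=(6,6,14,14) → FL=W FR=W RL=W RR=W
cmd 6: advance +11 → t=54, phase=(1,1,9,9) → FL=S FR=S RL=W RR=W

after cmd 1 (t=15): FL=W FR=W RL=S RR=S
after cmd 2 (t=28): FL=W FR=W RL=W RR=W
after cmd 3 (t=36): FL=W FR=W RL=W RR=W
after cmd 4 (t=41): FL=S FR=S RL=W RR=W
after cmd 5 (t=43): FL=W FR=W RL=W RR=W
after cmd 6 (t=54): FL=S FR=S RL=W RR=W


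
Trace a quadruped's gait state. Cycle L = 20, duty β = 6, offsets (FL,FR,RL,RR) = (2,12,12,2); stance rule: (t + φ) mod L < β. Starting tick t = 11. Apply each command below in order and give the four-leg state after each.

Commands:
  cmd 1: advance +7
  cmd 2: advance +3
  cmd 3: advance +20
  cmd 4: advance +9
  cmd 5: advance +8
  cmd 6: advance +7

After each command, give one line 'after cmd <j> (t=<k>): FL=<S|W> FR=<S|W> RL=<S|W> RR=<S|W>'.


after cmd 1 (t=18): FL=S FR=W RL=W RR=S
after cmd 2 (t=21): FL=S FR=W RL=W RR=S
after cmd 3 (t=41): FL=S FR=W RL=W RR=S
after cmd 4 (t=50): FL=W FR=S RL=S RR=W
after cmd 5 (t=58): FL=S FR=W RL=W RR=S
after cmd 6 (t=65): FL=W FR=W RL=W RR=W

start t=11: FL=W FR=S RL=S RR=W
cmd 1: advance +7 → t=18, phase=(0,10,10,0) → FL=S FR=W RL=W RR=S
cmd 2: advance +3 → t=21, phase=(3,13,13,3) → FL=S FR=W RL=W RR=S
cmd 3: advance +20 → t=41, phase=(3,13,13,3) → FL=S FR=W RL=W RR=S
cmd 4: advance +9 → t=50, phase=(12,2,2,12) → FL=W FR=S RL=S RR=W
cmd 5: advance +8 → t=58, phase=(0,10,10,0) → FL=S FR=W RL=W RR=S
cmd 6: advance +7 → t=65, phase=(7,17,17,7) → FL=W FR=W RL=W RR=W


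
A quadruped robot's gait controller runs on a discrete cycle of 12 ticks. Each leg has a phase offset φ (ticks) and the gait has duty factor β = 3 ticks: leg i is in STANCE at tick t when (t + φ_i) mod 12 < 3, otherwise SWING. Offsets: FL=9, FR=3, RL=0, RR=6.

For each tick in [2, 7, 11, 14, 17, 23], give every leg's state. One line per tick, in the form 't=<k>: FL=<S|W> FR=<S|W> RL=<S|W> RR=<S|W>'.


t=2: FL=W FR=W RL=S RR=W
t=7: FL=W FR=W RL=W RR=S
t=11: FL=W FR=S RL=W RR=W
t=14: FL=W FR=W RL=S RR=W
t=17: FL=S FR=W RL=W RR=W
t=23: FL=W FR=S RL=W RR=W

t=2: phase=(11,5,2,8) vs β=3 → FL=W FR=W RL=S RR=W
t=7: phase=(4,10,7,1) vs β=3 → FL=W FR=W RL=W RR=S
t=11: phase=(8,2,11,5) vs β=3 → FL=W FR=S RL=W RR=W
t=14: phase=(11,5,2,8) vs β=3 → FL=W FR=W RL=S RR=W
t=17: phase=(2,8,5,11) vs β=3 → FL=S FR=W RL=W RR=W
t=23: phase=(8,2,11,5) vs β=3 → FL=W FR=S RL=W RR=W


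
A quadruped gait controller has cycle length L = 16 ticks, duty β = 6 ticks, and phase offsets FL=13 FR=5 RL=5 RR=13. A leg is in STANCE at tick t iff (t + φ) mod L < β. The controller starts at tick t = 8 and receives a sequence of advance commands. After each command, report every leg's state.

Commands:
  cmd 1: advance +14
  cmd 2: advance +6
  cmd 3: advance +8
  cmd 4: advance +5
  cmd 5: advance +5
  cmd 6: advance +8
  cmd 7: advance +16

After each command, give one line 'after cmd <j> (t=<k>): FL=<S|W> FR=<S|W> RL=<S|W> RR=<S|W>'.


after cmd 1 (t=22): FL=S FR=W RL=W RR=S
after cmd 2 (t=28): FL=W FR=S RL=S RR=W
after cmd 3 (t=36): FL=S FR=W RL=W RR=S
after cmd 4 (t=41): FL=W FR=W RL=W RR=W
after cmd 5 (t=46): FL=W FR=S RL=S RR=W
after cmd 6 (t=54): FL=S FR=W RL=W RR=S
after cmd 7 (t=70): FL=S FR=W RL=W RR=S

start t=8: FL=S FR=W RL=W RR=S
cmd 1: advance +14 → t=22, phase=(3,11,11,3) → FL=S FR=W RL=W RR=S
cmd 2: advance +6 → t=28, phase=(9,1,1,9) → FL=W FR=S RL=S RR=W
cmd 3: advance +8 → t=36, phase=(1,9,9,1) → FL=S FR=W RL=W RR=S
cmd 4: advance +5 → t=41, phase=(6,14,14,6) → FL=W FR=W RL=W RR=W
cmd 5: advance +5 → t=46, phase=(11,3,3,11) → FL=W FR=S RL=S RR=W
cmd 6: advance +8 → t=54, phase=(3,11,11,3) → FL=S FR=W RL=W RR=S
cmd 7: advance +16 → t=70, phase=(3,11,11,3) → FL=S FR=W RL=W RR=S


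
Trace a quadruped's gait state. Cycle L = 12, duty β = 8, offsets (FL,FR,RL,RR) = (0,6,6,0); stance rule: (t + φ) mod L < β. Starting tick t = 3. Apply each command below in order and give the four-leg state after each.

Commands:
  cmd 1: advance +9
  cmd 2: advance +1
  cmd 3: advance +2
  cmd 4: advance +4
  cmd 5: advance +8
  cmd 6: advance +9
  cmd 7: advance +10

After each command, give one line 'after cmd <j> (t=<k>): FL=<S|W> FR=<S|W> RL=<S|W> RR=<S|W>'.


start t=3: FL=S FR=W RL=W RR=S
cmd 1: advance +9 → t=12, phase=(0,6,6,0) → FL=S FR=S RL=S RR=S
cmd 2: advance +1 → t=13, phase=(1,7,7,1) → FL=S FR=S RL=S RR=S
cmd 3: advance +2 → t=15, phase=(3,9,9,3) → FL=S FR=W RL=W RR=S
cmd 4: advance +4 → t=19, phase=(7,1,1,7) → FL=S FR=S RL=S RR=S
cmd 5: advance +8 → t=27, phase=(3,9,9,3) → FL=S FR=W RL=W RR=S
cmd 6: advance +9 → t=36, phase=(0,6,6,0) → FL=S FR=S RL=S RR=S
cmd 7: advance +10 → t=46, phase=(10,4,4,10) → FL=W FR=S RL=S RR=W

after cmd 1 (t=12): FL=S FR=S RL=S RR=S
after cmd 2 (t=13): FL=S FR=S RL=S RR=S
after cmd 3 (t=15): FL=S FR=W RL=W RR=S
after cmd 4 (t=19): FL=S FR=S RL=S RR=S
after cmd 5 (t=27): FL=S FR=W RL=W RR=S
after cmd 6 (t=36): FL=S FR=S RL=S RR=S
after cmd 7 (t=46): FL=W FR=S RL=S RR=W


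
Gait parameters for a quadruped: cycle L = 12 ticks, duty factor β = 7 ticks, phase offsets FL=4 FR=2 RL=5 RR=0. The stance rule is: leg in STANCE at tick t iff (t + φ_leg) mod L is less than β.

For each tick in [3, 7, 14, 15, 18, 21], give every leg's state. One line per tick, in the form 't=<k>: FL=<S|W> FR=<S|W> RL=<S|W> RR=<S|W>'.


t=3: phase=(7,5,8,3) vs β=7 → FL=W FR=S RL=W RR=S
t=7: phase=(11,9,0,7) vs β=7 → FL=W FR=W RL=S RR=W
t=14: phase=(6,4,7,2) vs β=7 → FL=S FR=S RL=W RR=S
t=15: phase=(7,5,8,3) vs β=7 → FL=W FR=S RL=W RR=S
t=18: phase=(10,8,11,6) vs β=7 → FL=W FR=W RL=W RR=S
t=21: phase=(1,11,2,9) vs β=7 → FL=S FR=W RL=S RR=W

t=3: FL=W FR=S RL=W RR=S
t=7: FL=W FR=W RL=S RR=W
t=14: FL=S FR=S RL=W RR=S
t=15: FL=W FR=S RL=W RR=S
t=18: FL=W FR=W RL=W RR=S
t=21: FL=S FR=W RL=S RR=W


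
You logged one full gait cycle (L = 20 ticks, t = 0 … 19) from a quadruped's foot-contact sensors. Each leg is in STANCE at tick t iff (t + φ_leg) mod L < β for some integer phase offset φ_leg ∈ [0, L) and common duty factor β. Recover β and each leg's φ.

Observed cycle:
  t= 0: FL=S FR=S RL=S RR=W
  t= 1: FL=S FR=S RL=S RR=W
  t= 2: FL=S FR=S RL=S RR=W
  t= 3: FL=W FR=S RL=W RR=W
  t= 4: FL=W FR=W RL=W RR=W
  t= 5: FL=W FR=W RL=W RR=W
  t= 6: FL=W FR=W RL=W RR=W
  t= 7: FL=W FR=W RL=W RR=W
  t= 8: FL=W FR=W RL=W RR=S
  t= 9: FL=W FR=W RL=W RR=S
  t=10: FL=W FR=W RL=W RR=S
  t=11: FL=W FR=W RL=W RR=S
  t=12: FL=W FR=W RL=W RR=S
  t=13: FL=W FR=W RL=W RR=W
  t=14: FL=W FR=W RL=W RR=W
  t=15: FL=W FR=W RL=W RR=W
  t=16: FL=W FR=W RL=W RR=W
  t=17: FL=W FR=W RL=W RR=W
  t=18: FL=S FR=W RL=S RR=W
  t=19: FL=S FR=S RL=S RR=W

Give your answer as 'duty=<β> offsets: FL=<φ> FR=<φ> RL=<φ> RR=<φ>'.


duty=5 offsets: FL=2 FR=1 RL=2 RR=12

duty β = stance ticks per leg = 5
FL: stance ticks = 5; W→S at t=18 → φ=2
FR: stance ticks = 5; W→S at t=19 → φ=1
RL: stance ticks = 5; W→S at t=18 → φ=2
RR: stance ticks = 5; W→S at t=8 → φ=12


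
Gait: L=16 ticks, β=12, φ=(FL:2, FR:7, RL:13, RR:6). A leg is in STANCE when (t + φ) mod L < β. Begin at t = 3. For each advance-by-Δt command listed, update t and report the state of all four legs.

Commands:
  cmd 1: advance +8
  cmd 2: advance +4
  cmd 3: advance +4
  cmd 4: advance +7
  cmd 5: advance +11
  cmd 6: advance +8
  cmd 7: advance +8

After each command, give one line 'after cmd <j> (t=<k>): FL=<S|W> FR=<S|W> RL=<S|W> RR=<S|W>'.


after cmd 1 (t=11): FL=W FR=S RL=S RR=S
after cmd 2 (t=15): FL=S FR=S RL=W RR=S
after cmd 3 (t=19): FL=S FR=S RL=S RR=S
after cmd 4 (t=26): FL=W FR=S RL=S RR=S
after cmd 5 (t=37): FL=S FR=W RL=S RR=S
after cmd 6 (t=45): FL=W FR=S RL=S RR=S
after cmd 7 (t=53): FL=S FR=W RL=S RR=S

start t=3: FL=S FR=S RL=S RR=S
cmd 1: advance +8 → t=11, phase=(13,2,8,1) → FL=W FR=S RL=S RR=S
cmd 2: advance +4 → t=15, phase=(1,6,12,5) → FL=S FR=S RL=W RR=S
cmd 3: advance +4 → t=19, phase=(5,10,0,9) → FL=S FR=S RL=S RR=S
cmd 4: advance +7 → t=26, phase=(12,1,7,0) → FL=W FR=S RL=S RR=S
cmd 5: advance +11 → t=37, phase=(7,12,2,11) → FL=S FR=W RL=S RR=S
cmd 6: advance +8 → t=45, phase=(15,4,10,3) → FL=W FR=S RL=S RR=S
cmd 7: advance +8 → t=53, phase=(7,12,2,11) → FL=S FR=W RL=S RR=S


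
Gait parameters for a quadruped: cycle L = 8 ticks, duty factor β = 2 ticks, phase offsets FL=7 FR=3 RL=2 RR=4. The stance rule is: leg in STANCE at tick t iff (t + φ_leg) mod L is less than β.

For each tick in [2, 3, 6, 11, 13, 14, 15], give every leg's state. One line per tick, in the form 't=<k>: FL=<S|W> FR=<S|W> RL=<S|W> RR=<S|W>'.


t=2: FL=S FR=W RL=W RR=W
t=3: FL=W FR=W RL=W RR=W
t=6: FL=W FR=S RL=S RR=W
t=11: FL=W FR=W RL=W RR=W
t=13: FL=W FR=S RL=W RR=S
t=14: FL=W FR=S RL=S RR=W
t=15: FL=W FR=W RL=S RR=W

t=2: phase=(1,5,4,6) vs β=2 → FL=S FR=W RL=W RR=W
t=3: phase=(2,6,5,7) vs β=2 → FL=W FR=W RL=W RR=W
t=6: phase=(5,1,0,2) vs β=2 → FL=W FR=S RL=S RR=W
t=11: phase=(2,6,5,7) vs β=2 → FL=W FR=W RL=W RR=W
t=13: phase=(4,0,7,1) vs β=2 → FL=W FR=S RL=W RR=S
t=14: phase=(5,1,0,2) vs β=2 → FL=W FR=S RL=S RR=W
t=15: phase=(6,2,1,3) vs β=2 → FL=W FR=W RL=S RR=W


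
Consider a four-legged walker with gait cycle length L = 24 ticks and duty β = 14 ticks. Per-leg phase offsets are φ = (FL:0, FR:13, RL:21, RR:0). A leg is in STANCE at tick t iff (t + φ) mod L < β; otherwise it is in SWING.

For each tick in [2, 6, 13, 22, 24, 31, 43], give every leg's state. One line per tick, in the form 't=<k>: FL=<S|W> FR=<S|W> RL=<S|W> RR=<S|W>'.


t=2: FL=S FR=W RL=W RR=S
t=6: FL=S FR=W RL=S RR=S
t=13: FL=S FR=S RL=S RR=S
t=22: FL=W FR=S RL=W RR=W
t=24: FL=S FR=S RL=W RR=S
t=31: FL=S FR=W RL=S RR=S
t=43: FL=W FR=S RL=W RR=W

t=2: phase=(2,15,23,2) vs β=14 → FL=S FR=W RL=W RR=S
t=6: phase=(6,19,3,6) vs β=14 → FL=S FR=W RL=S RR=S
t=13: phase=(13,2,10,13) vs β=14 → FL=S FR=S RL=S RR=S
t=22: phase=(22,11,19,22) vs β=14 → FL=W FR=S RL=W RR=W
t=24: phase=(0,13,21,0) vs β=14 → FL=S FR=S RL=W RR=S
t=31: phase=(7,20,4,7) vs β=14 → FL=S FR=W RL=S RR=S
t=43: phase=(19,8,16,19) vs β=14 → FL=W FR=S RL=W RR=W


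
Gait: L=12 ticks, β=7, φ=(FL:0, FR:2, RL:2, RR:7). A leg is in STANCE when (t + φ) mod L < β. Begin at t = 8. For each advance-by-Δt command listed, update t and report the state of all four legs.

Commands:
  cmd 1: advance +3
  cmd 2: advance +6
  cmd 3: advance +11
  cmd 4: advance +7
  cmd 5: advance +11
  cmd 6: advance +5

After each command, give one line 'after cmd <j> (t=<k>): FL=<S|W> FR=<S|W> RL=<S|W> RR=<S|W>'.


start t=8: FL=W FR=W RL=W RR=S
cmd 1: advance +3 → t=11, phase=(11,1,1,6) → FL=W FR=S RL=S RR=S
cmd 2: advance +6 → t=17, phase=(5,7,7,0) → FL=S FR=W RL=W RR=S
cmd 3: advance +11 → t=28, phase=(4,6,6,11) → FL=S FR=S RL=S RR=W
cmd 4: advance +7 → t=35, phase=(11,1,1,6) → FL=W FR=S RL=S RR=S
cmd 5: advance +11 → t=46, phase=(10,0,0,5) → FL=W FR=S RL=S RR=S
cmd 6: advance +5 → t=51, phase=(3,5,5,10) → FL=S FR=S RL=S RR=W

after cmd 1 (t=11): FL=W FR=S RL=S RR=S
after cmd 2 (t=17): FL=S FR=W RL=W RR=S
after cmd 3 (t=28): FL=S FR=S RL=S RR=W
after cmd 4 (t=35): FL=W FR=S RL=S RR=S
after cmd 5 (t=46): FL=W FR=S RL=S RR=S
after cmd 6 (t=51): FL=S FR=S RL=S RR=W


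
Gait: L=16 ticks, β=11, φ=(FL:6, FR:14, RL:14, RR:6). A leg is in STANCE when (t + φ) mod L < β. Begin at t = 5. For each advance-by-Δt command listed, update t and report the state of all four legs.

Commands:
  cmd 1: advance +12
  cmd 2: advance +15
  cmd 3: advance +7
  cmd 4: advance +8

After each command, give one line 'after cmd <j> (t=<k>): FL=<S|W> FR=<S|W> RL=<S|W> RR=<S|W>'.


start t=5: FL=W FR=S RL=S RR=W
cmd 1: advance +12 → t=17, phase=(7,15,15,7) → FL=S FR=W RL=W RR=S
cmd 2: advance +15 → t=32, phase=(6,14,14,6) → FL=S FR=W RL=W RR=S
cmd 3: advance +7 → t=39, phase=(13,5,5,13) → FL=W FR=S RL=S RR=W
cmd 4: advance +8 → t=47, phase=(5,13,13,5) → FL=S FR=W RL=W RR=S

after cmd 1 (t=17): FL=S FR=W RL=W RR=S
after cmd 2 (t=32): FL=S FR=W RL=W RR=S
after cmd 3 (t=39): FL=W FR=S RL=S RR=W
after cmd 4 (t=47): FL=S FR=W RL=W RR=S


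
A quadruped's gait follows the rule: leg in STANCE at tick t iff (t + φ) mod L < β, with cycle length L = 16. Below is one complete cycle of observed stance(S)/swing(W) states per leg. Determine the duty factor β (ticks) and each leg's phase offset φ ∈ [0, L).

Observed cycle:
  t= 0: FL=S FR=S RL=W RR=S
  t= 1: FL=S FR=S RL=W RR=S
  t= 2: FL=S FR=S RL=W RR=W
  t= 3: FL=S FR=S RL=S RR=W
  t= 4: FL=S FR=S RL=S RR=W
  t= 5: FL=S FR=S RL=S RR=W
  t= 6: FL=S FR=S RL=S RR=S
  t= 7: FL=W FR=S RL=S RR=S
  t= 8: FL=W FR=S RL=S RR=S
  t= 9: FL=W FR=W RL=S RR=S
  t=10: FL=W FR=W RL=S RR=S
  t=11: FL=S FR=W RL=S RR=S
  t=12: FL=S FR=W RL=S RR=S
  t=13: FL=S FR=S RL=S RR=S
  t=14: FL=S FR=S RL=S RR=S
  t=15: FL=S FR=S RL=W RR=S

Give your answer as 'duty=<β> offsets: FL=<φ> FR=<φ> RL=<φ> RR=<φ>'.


duty=12 offsets: FL=5 FR=3 RL=13 RR=10

duty β = stance ticks per leg = 12
FL: stance ticks = 12; W→S at t=11 → φ=5
FR: stance ticks = 12; W→S at t=13 → φ=3
RL: stance ticks = 12; W→S at t=3 → φ=13
RR: stance ticks = 12; W→S at t=6 → φ=10
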